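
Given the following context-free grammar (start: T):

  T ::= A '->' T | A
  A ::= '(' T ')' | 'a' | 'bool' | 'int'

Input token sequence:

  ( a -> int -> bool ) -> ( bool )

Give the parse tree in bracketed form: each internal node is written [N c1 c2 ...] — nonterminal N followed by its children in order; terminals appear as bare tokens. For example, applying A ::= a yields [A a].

[T [A ( [T [A a] -> [T [A int] -> [T [A bool]]]] )] -> [T [A ( [T [A bool]] )]]]

T
A -> T
( T ) -> T
( A -> T ) -> T
( a -> T ) -> T
( a -> A -> T ) -> T
( a -> int -> T ) -> T
( a -> int -> A ) -> T
( a -> int -> bool ) -> T
( a -> int -> bool ) -> A
( a -> int -> bool ) -> ( T )
( a -> int -> bool ) -> ( A )
( a -> int -> bool ) -> ( bool )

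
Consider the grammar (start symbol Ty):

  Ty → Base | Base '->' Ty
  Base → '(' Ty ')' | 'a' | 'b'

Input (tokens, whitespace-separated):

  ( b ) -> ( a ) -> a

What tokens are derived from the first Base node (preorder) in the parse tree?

( b )

[Ty [Base ( [Ty [Base b]] )] -> [Ty [Base ( [Ty [Base a]] )] -> [Ty [Base a]]]]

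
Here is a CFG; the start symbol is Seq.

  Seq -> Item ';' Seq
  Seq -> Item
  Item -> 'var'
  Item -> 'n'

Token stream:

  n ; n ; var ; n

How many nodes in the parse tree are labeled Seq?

4

[Seq [Item n] ; [Seq [Item n] ; [Seq [Item var] ; [Seq [Item n]]]]]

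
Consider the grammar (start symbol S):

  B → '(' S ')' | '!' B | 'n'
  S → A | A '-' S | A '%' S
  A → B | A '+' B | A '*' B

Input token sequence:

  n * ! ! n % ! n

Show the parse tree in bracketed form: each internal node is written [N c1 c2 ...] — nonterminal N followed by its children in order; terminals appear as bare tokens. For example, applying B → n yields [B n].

[S [A [A [B n]] * [B ! [B ! [B n]]]] % [S [A [B ! [B n]]]]]

S
A % S
A * B % S
B * B % S
n * B % S
n * ! B % S
n * ! ! B % S
n * ! ! n % S
n * ! ! n % A
n * ! ! n % B
n * ! ! n % ! B
n * ! ! n % ! n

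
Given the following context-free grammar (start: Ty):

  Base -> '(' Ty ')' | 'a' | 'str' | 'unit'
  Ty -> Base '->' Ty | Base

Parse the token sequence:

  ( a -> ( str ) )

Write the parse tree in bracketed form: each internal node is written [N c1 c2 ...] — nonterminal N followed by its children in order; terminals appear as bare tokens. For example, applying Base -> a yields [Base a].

[Ty [Base ( [Ty [Base a] -> [Ty [Base ( [Ty [Base str]] )]]] )]]

Ty
Base
( Ty )
( Base -> Ty )
( a -> Ty )
( a -> Base )
( a -> ( Ty ) )
( a -> ( Base ) )
( a -> ( str ) )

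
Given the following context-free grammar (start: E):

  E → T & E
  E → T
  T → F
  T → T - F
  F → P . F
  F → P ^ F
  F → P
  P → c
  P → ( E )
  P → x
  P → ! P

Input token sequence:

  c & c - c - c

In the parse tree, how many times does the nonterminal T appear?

4

[E [T [F [P c]]] & [E [T [T [T [F [P c]]] - [F [P c]]] - [F [P c]]]]]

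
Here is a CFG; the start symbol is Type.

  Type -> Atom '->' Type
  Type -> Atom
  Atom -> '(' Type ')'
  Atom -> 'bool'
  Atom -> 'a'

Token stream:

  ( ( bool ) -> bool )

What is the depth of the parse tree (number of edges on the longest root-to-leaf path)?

6

[Type [Atom ( [Type [Atom ( [Type [Atom bool]] )] -> [Type [Atom bool]]] )]]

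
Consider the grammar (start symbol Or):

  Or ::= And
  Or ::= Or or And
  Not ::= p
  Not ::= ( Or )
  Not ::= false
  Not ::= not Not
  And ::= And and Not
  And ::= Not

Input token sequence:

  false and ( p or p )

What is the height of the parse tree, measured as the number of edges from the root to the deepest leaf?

[Or [And [And [Not false]] and [Not ( [Or [Or [And [Not p]]] or [And [Not p]]] )]]]

7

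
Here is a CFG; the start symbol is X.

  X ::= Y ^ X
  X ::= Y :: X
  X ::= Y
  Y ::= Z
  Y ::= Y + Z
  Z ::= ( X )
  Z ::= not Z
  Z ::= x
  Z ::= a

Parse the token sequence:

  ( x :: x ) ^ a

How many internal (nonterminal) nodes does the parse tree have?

12

[X [Y [Z ( [X [Y [Z x]] :: [X [Y [Z x]]]] )]] ^ [X [Y [Z a]]]]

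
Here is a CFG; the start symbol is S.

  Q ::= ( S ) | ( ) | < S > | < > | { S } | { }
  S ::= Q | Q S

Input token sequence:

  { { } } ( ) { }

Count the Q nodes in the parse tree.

[S [Q { [S [Q { }]] }] [S [Q ( )] [S [Q { }]]]]

4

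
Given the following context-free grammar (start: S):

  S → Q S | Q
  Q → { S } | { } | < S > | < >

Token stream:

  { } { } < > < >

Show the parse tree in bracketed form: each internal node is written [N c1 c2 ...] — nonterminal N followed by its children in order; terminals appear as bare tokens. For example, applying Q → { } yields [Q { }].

S
Q S
{ } S
{ } Q S
{ } { } S
{ } { } Q S
{ } { } < > S
{ } { } < > Q
{ } { } < > < >

[S [Q { }] [S [Q { }] [S [Q < >] [S [Q < >]]]]]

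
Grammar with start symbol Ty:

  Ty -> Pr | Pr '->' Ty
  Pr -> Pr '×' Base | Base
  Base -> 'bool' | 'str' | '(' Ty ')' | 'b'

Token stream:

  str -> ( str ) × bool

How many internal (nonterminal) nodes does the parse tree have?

[Ty [Pr [Base str]] -> [Ty [Pr [Pr [Base ( [Ty [Pr [Base str]]] )]] × [Base bool]]]]

11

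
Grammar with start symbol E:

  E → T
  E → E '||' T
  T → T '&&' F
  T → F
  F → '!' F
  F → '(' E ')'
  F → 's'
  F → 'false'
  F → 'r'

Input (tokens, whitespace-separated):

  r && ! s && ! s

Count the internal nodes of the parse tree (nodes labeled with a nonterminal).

[E [T [T [T [F r]] && [F ! [F s]]] && [F ! [F s]]]]

9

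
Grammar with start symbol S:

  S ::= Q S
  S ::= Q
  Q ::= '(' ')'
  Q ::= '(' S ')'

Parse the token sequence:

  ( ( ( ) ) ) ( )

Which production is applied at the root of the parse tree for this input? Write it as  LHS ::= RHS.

[S [Q ( [S [Q ( [S [Q ( )]] )]] )] [S [Q ( )]]]

S ::= Q S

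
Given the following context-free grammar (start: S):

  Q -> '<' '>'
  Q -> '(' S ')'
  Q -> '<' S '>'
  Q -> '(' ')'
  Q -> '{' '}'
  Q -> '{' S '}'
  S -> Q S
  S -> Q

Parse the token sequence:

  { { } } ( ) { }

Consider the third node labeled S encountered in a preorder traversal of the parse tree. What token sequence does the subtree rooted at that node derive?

[S [Q { [S [Q { }]] }] [S [Q ( )] [S [Q { }]]]]

( ) { }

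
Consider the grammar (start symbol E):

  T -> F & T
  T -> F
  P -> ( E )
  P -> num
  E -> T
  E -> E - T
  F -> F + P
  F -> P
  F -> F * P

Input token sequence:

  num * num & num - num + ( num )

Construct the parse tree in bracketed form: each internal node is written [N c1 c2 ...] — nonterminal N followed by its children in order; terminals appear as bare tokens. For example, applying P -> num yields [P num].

[E [E [T [F [F [P num]] * [P num]] & [T [F [P num]]]]] - [T [F [F [P num]] + [P ( [E [T [F [P num]]]] )]]]]

E
E - T
T - T
F & T - T
F * P & T - T
P * P & T - T
num * P & T - T
num * num & T - T
num * num & F - T
num * num & P - T
num * num & num - T
num * num & num - F
num * num & num - F + P
num * num & num - P + P
num * num & num - num + P
num * num & num - num + ( E )
num * num & num - num + ( T )
num * num & num - num + ( F )
num * num & num - num + ( P )
num * num & num - num + ( num )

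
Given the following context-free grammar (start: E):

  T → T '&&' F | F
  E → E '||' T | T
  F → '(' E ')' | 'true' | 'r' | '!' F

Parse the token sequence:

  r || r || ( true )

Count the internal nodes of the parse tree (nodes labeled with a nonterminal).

12

[E [E [E [T [F r]]] || [T [F r]]] || [T [F ( [E [T [F true]]] )]]]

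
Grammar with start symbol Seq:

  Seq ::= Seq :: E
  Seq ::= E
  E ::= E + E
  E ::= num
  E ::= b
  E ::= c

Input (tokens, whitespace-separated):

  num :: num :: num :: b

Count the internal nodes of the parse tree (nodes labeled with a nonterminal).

8

[Seq [Seq [Seq [Seq [E num]] :: [E num]] :: [E num]] :: [E b]]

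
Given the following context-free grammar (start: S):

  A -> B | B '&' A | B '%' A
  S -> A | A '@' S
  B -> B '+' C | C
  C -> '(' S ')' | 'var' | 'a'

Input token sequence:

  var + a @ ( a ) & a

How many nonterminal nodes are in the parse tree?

[S [A [B [B [C var]] + [C a]]] @ [S [A [B [C ( [S [A [B [C a]]]] )]] & [A [B [C a]]]]]]

17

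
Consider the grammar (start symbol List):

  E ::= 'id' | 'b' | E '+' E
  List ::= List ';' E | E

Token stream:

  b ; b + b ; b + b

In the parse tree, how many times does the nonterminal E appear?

[List [List [List [E b]] ; [E [E b] + [E b]]] ; [E [E b] + [E b]]]

7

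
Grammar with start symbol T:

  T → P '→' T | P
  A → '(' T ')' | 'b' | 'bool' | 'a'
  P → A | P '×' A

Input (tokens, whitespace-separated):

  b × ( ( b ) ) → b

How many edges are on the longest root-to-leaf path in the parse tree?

[T [P [P [A b]] × [A ( [T [P [A ( [T [P [A b]]] )]]] )]] → [T [P [A b]]]]

9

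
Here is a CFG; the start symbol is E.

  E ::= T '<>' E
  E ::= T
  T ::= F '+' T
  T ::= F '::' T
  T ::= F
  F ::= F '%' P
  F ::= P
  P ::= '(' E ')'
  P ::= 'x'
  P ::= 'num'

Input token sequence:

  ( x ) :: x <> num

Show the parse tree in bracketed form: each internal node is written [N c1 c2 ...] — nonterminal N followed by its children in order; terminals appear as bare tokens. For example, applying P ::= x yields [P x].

E
T <> E
F :: T <> E
P :: T <> E
( E ) :: T <> E
( T ) :: T <> E
( F ) :: T <> E
( P ) :: T <> E
( x ) :: T <> E
( x ) :: F <> E
( x ) :: P <> E
( x ) :: x <> E
( x ) :: x <> T
( x ) :: x <> F
( x ) :: x <> P
( x ) :: x <> num

[E [T [F [P ( [E [T [F [P x]]]] )]] :: [T [F [P x]]]] <> [E [T [F [P num]]]]]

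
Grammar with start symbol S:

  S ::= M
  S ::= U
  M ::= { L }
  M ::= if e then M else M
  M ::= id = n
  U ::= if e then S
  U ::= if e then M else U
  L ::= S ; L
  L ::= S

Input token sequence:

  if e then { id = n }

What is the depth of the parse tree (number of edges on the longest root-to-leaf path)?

7

[S [U if e then [S [M { [L [S [M id = n]]] }]]]]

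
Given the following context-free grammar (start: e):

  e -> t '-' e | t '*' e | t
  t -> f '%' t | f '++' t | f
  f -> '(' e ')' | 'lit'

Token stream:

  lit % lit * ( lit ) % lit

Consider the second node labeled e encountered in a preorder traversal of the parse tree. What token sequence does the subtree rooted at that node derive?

( lit ) % lit

[e [t [f lit] % [t [f lit]]] * [e [t [f ( [e [t [f lit]]] )] % [t [f lit]]]]]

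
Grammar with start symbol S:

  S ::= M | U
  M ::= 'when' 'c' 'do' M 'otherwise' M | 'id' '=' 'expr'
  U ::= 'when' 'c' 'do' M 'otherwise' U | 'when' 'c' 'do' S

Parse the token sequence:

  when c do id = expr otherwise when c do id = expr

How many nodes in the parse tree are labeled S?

2

[S [U when c do [M id = expr] otherwise [U when c do [S [M id = expr]]]]]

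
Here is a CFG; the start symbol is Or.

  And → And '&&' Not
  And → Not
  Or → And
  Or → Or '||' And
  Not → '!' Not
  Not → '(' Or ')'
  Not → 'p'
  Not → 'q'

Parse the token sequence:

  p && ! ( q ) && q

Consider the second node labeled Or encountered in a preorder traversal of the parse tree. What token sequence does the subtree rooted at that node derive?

[Or [And [And [And [Not p]] && [Not ! [Not ( [Or [And [Not q]]] )]]] && [Not q]]]

q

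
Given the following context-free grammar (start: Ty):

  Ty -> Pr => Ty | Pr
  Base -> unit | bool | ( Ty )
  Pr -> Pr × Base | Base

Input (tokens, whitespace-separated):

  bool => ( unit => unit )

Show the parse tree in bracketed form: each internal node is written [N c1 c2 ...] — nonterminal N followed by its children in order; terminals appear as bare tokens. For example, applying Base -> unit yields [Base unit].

[Ty [Pr [Base bool]] => [Ty [Pr [Base ( [Ty [Pr [Base unit]] => [Ty [Pr [Base unit]]]] )]]]]

Ty
Pr => Ty
Base => Ty
bool => Ty
bool => Pr
bool => Base
bool => ( Ty )
bool => ( Pr => Ty )
bool => ( Base => Ty )
bool => ( unit => Ty )
bool => ( unit => Pr )
bool => ( unit => Base )
bool => ( unit => unit )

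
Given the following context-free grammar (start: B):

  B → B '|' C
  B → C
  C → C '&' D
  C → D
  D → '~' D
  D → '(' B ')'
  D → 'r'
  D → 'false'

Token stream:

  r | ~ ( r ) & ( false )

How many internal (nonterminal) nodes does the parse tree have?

[B [B [C [D r]]] | [C [C [D ~ [D ( [B [C [D r]]] )]]] & [D ( [B [C [D false]]] )]]]

15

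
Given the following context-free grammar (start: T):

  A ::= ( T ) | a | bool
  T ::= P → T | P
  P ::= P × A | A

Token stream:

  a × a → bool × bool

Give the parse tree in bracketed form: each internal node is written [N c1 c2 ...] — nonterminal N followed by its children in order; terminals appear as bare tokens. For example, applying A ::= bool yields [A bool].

T
P → T
P × A → T
A × A → T
a × A → T
a × a → T
a × a → P
a × a → P × A
a × a → A × A
a × a → bool × A
a × a → bool × bool

[T [P [P [A a]] × [A a]] → [T [P [P [A bool]] × [A bool]]]]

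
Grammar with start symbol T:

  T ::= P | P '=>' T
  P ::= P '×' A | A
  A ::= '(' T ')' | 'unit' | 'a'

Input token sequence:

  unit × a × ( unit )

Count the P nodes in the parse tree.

4

[T [P [P [P [A unit]] × [A a]] × [A ( [T [P [A unit]]] )]]]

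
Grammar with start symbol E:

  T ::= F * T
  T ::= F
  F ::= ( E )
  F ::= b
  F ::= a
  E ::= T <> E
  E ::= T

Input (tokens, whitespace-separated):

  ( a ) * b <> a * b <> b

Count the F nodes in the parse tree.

[E [T [F ( [E [T [F a]]] )] * [T [F b]]] <> [E [T [F a] * [T [F b]]] <> [E [T [F b]]]]]

6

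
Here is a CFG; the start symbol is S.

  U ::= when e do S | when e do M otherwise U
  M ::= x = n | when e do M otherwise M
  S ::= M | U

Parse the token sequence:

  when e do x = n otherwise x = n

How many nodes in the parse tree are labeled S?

[S [M when e do [M x = n] otherwise [M x = n]]]

1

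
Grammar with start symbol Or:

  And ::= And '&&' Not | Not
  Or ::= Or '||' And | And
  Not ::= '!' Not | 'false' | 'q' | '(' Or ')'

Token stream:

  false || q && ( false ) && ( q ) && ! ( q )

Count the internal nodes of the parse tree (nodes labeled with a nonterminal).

[Or [Or [And [Not false]]] || [And [And [And [And [Not q]] && [Not ( [Or [And [Not false]]] )]] && [Not ( [Or [And [Not q]]] )]] && [Not ! [Not ( [Or [And [Not q]]] )]]]]

22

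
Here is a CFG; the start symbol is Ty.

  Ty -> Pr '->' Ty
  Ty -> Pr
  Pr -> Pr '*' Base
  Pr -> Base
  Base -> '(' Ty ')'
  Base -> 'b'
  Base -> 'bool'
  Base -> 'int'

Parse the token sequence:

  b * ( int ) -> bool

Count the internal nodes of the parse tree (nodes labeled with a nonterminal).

[Ty [Pr [Pr [Base b]] * [Base ( [Ty [Pr [Base int]]] )]] -> [Ty [Pr [Base bool]]]]

11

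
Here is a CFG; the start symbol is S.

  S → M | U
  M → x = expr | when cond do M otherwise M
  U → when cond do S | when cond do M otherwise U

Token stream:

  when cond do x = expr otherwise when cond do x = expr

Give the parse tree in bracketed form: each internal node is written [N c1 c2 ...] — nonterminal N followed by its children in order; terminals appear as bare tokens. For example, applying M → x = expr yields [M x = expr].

[S [U when cond do [M x = expr] otherwise [U when cond do [S [M x = expr]]]]]

S
U
when cond do M otherwise U
when cond do x = expr otherwise U
when cond do x = expr otherwise when cond do S
when cond do x = expr otherwise when cond do M
when cond do x = expr otherwise when cond do x = expr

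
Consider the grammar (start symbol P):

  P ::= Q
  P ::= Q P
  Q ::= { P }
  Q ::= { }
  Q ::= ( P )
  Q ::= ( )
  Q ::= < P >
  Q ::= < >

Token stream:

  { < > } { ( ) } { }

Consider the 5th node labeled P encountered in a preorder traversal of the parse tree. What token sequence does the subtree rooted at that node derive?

{ }

[P [Q { [P [Q < >]] }] [P [Q { [P [Q ( )]] }] [P [Q { }]]]]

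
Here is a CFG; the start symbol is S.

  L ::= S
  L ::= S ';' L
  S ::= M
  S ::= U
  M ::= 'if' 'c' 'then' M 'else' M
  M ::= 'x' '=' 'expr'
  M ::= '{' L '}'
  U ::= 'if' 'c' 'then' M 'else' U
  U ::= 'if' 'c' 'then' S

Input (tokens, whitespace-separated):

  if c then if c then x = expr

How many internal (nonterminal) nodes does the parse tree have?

6

[S [U if c then [S [U if c then [S [M x = expr]]]]]]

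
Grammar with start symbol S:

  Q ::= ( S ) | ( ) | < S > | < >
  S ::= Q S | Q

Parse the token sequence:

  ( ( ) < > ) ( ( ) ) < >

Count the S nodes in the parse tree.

6

[S [Q ( [S [Q ( )] [S [Q < >]]] )] [S [Q ( [S [Q ( )]] )] [S [Q < >]]]]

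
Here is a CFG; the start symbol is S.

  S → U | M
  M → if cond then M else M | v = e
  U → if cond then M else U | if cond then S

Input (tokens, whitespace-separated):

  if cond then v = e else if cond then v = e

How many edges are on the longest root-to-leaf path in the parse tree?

[S [U if cond then [M v = e] else [U if cond then [S [M v = e]]]]]

5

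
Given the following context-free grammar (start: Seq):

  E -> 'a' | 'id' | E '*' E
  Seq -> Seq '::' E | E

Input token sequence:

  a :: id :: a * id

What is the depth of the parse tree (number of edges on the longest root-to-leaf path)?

4

[Seq [Seq [Seq [E a]] :: [E id]] :: [E [E a] * [E id]]]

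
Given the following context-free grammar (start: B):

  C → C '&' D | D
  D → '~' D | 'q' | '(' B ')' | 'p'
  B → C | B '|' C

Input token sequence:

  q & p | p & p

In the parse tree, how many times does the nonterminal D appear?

[B [B [C [C [D q]] & [D p]]] | [C [C [D p]] & [D p]]]

4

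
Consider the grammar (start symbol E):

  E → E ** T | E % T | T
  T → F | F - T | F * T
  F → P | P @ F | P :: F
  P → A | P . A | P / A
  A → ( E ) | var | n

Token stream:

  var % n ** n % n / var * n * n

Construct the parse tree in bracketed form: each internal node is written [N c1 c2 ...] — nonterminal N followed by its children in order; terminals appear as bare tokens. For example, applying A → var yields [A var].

[E [E [E [E [T [F [P [A var]]]]] % [T [F [P [A n]]]]] ** [T [F [P [A n]]]]] % [T [F [P [P [A n]] / [A var]]] * [T [F [P [A n]]] * [T [F [P [A n]]]]]]]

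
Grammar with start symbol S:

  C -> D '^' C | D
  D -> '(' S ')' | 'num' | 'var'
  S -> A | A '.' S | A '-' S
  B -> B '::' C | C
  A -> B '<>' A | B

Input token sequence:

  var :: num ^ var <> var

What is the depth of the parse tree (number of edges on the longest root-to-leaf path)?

[S [A [B [B [C [D var]]] :: [C [D num] ^ [C [D var]]]] <> [A [B [C [D var]]]]]]

6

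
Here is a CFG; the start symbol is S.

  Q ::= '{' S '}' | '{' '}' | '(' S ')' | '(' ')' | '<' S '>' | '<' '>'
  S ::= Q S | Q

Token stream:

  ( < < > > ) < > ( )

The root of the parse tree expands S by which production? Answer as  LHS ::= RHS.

S ::= Q S

[S [Q ( [S [Q < [S [Q < >]] >]] )] [S [Q < >] [S [Q ( )]]]]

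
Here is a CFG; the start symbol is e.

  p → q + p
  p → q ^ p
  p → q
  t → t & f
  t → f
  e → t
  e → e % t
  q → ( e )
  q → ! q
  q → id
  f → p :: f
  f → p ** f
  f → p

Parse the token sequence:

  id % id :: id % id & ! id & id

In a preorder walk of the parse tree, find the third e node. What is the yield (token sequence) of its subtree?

[e [e [e [t [f [p [q id]]]]] % [t [f [p [q id]] :: [f [p [q id]]]]]] % [t [t [t [f [p [q id]]]] & [f [p [q ! [q id]]]]] & [f [p [q id]]]]]

id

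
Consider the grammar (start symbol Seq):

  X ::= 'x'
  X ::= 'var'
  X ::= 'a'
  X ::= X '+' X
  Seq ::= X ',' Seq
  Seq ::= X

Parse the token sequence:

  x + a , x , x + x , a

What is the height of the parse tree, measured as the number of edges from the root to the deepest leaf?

5

[Seq [X [X x] + [X a]] , [Seq [X x] , [Seq [X [X x] + [X x]] , [Seq [X a]]]]]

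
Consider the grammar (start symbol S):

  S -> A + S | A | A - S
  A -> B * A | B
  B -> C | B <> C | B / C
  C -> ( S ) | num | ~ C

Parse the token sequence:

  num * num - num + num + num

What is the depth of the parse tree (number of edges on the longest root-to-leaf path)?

7

[S [A [B [C num]] * [A [B [C num]]]] - [S [A [B [C num]]] + [S [A [B [C num]]] + [S [A [B [C num]]]]]]]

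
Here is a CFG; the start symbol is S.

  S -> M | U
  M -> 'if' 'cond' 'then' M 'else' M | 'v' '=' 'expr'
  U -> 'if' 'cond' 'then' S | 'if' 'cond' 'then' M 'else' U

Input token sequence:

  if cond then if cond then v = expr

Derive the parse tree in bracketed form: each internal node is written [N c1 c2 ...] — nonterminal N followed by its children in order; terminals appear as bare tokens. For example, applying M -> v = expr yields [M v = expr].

S
U
if cond then S
if cond then U
if cond then if cond then S
if cond then if cond then M
if cond then if cond then v = expr

[S [U if cond then [S [U if cond then [S [M v = expr]]]]]]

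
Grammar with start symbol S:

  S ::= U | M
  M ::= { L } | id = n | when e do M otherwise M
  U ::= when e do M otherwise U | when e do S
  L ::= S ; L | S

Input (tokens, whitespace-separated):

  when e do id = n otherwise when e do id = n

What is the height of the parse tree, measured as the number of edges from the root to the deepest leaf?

5

[S [U when e do [M id = n] otherwise [U when e do [S [M id = n]]]]]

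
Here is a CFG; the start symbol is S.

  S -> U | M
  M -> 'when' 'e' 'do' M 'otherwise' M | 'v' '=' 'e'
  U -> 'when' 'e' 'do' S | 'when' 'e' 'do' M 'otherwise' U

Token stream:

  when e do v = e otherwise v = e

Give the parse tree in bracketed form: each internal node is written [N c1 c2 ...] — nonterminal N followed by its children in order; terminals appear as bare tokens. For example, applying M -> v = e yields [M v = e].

S
M
when e do M otherwise M
when e do v = e otherwise M
when e do v = e otherwise v = e

[S [M when e do [M v = e] otherwise [M v = e]]]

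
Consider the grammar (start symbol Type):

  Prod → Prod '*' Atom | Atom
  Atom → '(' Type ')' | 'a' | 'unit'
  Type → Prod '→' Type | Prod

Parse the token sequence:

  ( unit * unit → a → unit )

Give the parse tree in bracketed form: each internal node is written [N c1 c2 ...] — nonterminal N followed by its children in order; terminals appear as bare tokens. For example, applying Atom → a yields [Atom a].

Type
Prod
Atom
( Type )
( Prod → Type )
( Prod * Atom → Type )
( Atom * Atom → Type )
( unit * Atom → Type )
( unit * unit → Type )
( unit * unit → Prod → Type )
( unit * unit → Atom → Type )
( unit * unit → a → Type )
( unit * unit → a → Prod )
( unit * unit → a → Atom )
( unit * unit → a → unit )

[Type [Prod [Atom ( [Type [Prod [Prod [Atom unit]] * [Atom unit]] → [Type [Prod [Atom a]] → [Type [Prod [Atom unit]]]]] )]]]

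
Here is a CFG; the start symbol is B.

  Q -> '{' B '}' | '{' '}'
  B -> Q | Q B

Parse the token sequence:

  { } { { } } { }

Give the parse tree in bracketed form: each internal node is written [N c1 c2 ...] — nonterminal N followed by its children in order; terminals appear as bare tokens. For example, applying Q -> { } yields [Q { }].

[B [Q { }] [B [Q { [B [Q { }]] }] [B [Q { }]]]]

B
Q B
{ } B
{ } Q B
{ } { B } B
{ } { Q } B
{ } { { } } B
{ } { { } } Q
{ } { { } } { }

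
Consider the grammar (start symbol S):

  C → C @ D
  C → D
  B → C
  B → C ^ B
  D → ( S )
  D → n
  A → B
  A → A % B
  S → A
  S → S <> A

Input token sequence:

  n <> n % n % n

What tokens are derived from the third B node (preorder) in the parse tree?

n

[S [S [A [B [C [D n]]]]] <> [A [A [A [B [C [D n]]]] % [B [C [D n]]]] % [B [C [D n]]]]]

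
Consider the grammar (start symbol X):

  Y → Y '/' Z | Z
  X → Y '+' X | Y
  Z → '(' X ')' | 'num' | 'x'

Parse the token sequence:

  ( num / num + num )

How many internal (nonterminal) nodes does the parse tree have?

11

[X [Y [Z ( [X [Y [Y [Z num]] / [Z num]] + [X [Y [Z num]]]] )]]]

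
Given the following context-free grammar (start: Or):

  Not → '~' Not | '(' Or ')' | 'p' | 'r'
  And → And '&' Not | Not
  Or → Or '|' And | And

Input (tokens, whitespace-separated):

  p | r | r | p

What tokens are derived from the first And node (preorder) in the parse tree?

p

[Or [Or [Or [Or [And [Not p]]] | [And [Not r]]] | [And [Not r]]] | [And [Not p]]]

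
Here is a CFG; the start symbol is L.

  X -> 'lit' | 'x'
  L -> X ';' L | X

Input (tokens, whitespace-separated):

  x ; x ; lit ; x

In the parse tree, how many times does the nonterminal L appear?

[L [X x] ; [L [X x] ; [L [X lit] ; [L [X x]]]]]

4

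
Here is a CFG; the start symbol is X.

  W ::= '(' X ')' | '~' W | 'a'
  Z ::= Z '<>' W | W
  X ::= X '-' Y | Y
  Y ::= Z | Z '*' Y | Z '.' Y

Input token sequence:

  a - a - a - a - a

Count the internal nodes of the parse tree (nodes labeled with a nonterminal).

[X [X [X [X [X [Y [Z [W a]]]] - [Y [Z [W a]]]] - [Y [Z [W a]]]] - [Y [Z [W a]]]] - [Y [Z [W a]]]]

20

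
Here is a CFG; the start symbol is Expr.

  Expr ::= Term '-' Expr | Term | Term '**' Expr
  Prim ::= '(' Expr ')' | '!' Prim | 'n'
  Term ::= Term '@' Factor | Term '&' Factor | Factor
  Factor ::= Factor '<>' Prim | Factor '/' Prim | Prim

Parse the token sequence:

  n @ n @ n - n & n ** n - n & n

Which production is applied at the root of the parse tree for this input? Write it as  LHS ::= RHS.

Expr ::= Term '-' Expr

[Expr [Term [Term [Term [Factor [Prim n]]] @ [Factor [Prim n]]] @ [Factor [Prim n]]] - [Expr [Term [Term [Factor [Prim n]]] & [Factor [Prim n]]] ** [Expr [Term [Factor [Prim n]]] - [Expr [Term [Term [Factor [Prim n]]] & [Factor [Prim n]]]]]]]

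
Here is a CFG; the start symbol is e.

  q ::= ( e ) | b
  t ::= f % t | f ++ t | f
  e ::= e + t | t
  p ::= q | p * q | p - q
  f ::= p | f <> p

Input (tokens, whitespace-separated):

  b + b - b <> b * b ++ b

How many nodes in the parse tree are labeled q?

6

[e [e [t [f [p [q b]]]]] + [t [f [f [p [p [q b]] - [q b]]] <> [p [p [q b]] * [q b]]] ++ [t [f [p [q b]]]]]]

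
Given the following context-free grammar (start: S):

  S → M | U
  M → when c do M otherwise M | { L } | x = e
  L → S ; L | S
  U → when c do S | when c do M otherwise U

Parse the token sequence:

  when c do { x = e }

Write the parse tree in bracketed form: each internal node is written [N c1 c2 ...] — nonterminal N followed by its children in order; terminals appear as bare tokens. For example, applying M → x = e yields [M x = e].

S
U
when c do S
when c do M
when c do { L }
when c do { S }
when c do { M }
when c do { x = e }

[S [U when c do [S [M { [L [S [M x = e]]] }]]]]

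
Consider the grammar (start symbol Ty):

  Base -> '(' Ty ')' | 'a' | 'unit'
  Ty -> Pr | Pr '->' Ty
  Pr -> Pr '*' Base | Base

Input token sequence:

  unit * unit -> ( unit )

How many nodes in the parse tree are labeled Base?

[Ty [Pr [Pr [Base unit]] * [Base unit]] -> [Ty [Pr [Base ( [Ty [Pr [Base unit]]] )]]]]

4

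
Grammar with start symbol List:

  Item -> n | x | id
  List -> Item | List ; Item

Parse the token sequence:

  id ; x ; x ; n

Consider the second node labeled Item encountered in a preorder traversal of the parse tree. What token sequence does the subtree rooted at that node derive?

[List [List [List [List [Item id]] ; [Item x]] ; [Item x]] ; [Item n]]

x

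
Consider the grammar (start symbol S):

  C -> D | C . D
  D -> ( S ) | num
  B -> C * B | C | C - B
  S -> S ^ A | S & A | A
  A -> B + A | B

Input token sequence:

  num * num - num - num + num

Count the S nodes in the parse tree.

[S [A [B [C [D num]] * [B [C [D num]] - [B [C [D num]] - [B [C [D num]]]]]] + [A [B [C [D num]]]]]]

1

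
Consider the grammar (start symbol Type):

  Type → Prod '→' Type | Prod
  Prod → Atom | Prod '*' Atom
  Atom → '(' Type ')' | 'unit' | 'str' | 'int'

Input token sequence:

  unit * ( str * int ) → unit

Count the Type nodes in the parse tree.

[Type [Prod [Prod [Atom unit]] * [Atom ( [Type [Prod [Prod [Atom str]] * [Atom int]]] )]] → [Type [Prod [Atom unit]]]]

3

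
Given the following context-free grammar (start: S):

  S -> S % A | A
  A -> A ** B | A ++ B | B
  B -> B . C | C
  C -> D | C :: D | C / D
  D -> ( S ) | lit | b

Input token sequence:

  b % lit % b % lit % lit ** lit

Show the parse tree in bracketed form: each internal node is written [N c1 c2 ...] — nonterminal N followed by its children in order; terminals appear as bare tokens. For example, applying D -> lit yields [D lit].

[S [S [S [S [S [A [B [C [D b]]]]] % [A [B [C [D lit]]]]] % [A [B [C [D b]]]]] % [A [B [C [D lit]]]]] % [A [A [B [C [D lit]]]] ** [B [C [D lit]]]]]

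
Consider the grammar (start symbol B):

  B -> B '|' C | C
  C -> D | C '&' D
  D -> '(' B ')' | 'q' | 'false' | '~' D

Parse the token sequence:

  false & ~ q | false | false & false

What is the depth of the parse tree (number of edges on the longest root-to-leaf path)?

[B [B [B [C [C [D false]] & [D ~ [D q]]]] | [C [D false]]] | [C [C [D false]] & [D false]]]

6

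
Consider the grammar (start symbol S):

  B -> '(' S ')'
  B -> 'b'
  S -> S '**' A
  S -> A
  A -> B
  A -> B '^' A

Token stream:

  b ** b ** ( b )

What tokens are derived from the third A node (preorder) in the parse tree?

( b )

[S [S [S [A [B b]]] ** [A [B b]]] ** [A [B ( [S [A [B b]]] )]]]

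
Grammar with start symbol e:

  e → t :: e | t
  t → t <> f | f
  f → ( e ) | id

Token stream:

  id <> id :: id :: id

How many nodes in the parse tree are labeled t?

[e [t [t [f id]] <> [f id]] :: [e [t [f id]] :: [e [t [f id]]]]]

4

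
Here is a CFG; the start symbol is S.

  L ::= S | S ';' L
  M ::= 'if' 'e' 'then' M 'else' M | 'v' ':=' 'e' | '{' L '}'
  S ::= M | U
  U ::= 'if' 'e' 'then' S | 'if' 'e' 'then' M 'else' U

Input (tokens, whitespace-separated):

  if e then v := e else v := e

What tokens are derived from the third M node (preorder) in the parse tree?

[S [M if e then [M v := e] else [M v := e]]]

v := e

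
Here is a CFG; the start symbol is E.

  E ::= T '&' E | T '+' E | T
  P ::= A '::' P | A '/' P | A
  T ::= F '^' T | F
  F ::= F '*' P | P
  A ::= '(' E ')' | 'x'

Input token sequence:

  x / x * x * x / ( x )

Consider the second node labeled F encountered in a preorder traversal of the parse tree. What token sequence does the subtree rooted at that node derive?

x / x * x

[E [T [F [F [F [P [A x] / [P [A x]]]] * [P [A x]]] * [P [A x] / [P [A ( [E [T [F [P [A x]]]]] )]]]]]]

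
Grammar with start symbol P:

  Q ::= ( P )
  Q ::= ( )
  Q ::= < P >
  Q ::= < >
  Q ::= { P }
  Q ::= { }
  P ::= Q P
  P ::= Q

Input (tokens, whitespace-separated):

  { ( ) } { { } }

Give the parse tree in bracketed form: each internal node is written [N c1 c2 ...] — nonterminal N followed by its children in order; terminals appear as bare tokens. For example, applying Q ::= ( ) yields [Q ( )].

P
Q P
{ P } P
{ Q } P
{ ( ) } P
{ ( ) } Q
{ ( ) } { P }
{ ( ) } { Q }
{ ( ) } { { } }

[P [Q { [P [Q ( )]] }] [P [Q { [P [Q { }]] }]]]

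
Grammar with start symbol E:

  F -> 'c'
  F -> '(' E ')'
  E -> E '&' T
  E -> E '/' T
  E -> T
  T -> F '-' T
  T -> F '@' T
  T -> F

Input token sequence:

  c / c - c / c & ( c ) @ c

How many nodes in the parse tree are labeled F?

[E [E [E [E [T [F c]]] / [T [F c] - [T [F c]]]] / [T [F c]]] & [T [F ( [E [T [F c]]] )] @ [T [F c]]]]

7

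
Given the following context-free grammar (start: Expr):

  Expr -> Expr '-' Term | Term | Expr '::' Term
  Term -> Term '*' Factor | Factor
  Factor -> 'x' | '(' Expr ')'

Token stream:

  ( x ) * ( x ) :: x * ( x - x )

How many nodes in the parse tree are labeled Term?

8

[Expr [Expr [Term [Term [Factor ( [Expr [Term [Factor x]]] )]] * [Factor ( [Expr [Term [Factor x]]] )]]] :: [Term [Term [Factor x]] * [Factor ( [Expr [Expr [Term [Factor x]]] - [Term [Factor x]]] )]]]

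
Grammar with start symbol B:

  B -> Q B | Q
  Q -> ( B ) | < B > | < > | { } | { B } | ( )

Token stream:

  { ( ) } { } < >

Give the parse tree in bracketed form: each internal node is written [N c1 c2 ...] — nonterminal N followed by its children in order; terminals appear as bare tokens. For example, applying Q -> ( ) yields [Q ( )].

[B [Q { [B [Q ( )]] }] [B [Q { }] [B [Q < >]]]]

B
Q B
{ B } B
{ Q } B
{ ( ) } B
{ ( ) } Q B
{ ( ) } { } B
{ ( ) } { } Q
{ ( ) } { } < >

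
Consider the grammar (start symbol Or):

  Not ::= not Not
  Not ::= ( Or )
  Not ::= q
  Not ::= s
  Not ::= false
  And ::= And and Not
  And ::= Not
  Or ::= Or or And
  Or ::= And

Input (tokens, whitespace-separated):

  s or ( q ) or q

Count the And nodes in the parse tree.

4

[Or [Or [Or [And [Not s]]] or [And [Not ( [Or [And [Not q]]] )]]] or [And [Not q]]]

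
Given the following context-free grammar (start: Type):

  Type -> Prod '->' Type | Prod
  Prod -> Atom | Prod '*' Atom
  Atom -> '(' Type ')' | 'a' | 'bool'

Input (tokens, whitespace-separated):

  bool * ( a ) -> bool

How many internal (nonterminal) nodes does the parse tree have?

11

[Type [Prod [Prod [Atom bool]] * [Atom ( [Type [Prod [Atom a]]] )]] -> [Type [Prod [Atom bool]]]]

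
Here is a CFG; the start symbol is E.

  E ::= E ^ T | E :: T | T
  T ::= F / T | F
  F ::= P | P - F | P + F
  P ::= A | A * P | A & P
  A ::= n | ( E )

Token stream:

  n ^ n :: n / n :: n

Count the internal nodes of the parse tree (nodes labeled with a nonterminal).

[E [E [E [E [T [F [P [A n]]]]] ^ [T [F [P [A n]]]]] :: [T [F [P [A n]]] / [T [F [P [A n]]]]]] :: [T [F [P [A n]]]]]

24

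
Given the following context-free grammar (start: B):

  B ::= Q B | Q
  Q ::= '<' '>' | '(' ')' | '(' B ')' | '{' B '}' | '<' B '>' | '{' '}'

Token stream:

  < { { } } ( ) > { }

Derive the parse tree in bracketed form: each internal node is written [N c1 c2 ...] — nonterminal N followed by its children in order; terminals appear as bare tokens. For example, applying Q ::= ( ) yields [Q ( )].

B
Q B
< B > B
< Q B > B
< { B } B > B
< { Q } B > B
< { { } } B > B
< { { } } Q > B
< { { } } ( ) > B
< { { } } ( ) > Q
< { { } } ( ) > { }

[B [Q < [B [Q { [B [Q { }]] }] [B [Q ( )]]] >] [B [Q { }]]]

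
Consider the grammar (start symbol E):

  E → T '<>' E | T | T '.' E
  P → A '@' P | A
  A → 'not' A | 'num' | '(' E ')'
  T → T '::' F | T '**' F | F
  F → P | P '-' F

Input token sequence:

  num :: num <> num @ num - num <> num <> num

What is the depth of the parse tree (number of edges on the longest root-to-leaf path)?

8

[E [T [T [F [P [A num]]]] :: [F [P [A num]]]] <> [E [T [F [P [A num] @ [P [A num]]] - [F [P [A num]]]]] <> [E [T [F [P [A num]]]] <> [E [T [F [P [A num]]]]]]]]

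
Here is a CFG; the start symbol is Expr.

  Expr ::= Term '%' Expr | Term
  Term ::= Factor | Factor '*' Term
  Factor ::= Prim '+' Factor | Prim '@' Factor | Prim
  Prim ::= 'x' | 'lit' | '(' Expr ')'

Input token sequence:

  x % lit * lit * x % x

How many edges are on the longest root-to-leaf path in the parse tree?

[Expr [Term [Factor [Prim x]]] % [Expr [Term [Factor [Prim lit]] * [Term [Factor [Prim lit]] * [Term [Factor [Prim x]]]]] % [Expr [Term [Factor [Prim x]]]]]]

7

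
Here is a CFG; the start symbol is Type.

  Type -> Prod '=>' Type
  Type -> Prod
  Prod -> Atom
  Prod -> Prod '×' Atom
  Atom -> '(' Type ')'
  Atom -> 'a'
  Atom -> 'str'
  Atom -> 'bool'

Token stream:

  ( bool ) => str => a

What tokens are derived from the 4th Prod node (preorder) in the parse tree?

[Type [Prod [Atom ( [Type [Prod [Atom bool]]] )]] => [Type [Prod [Atom str]] => [Type [Prod [Atom a]]]]]

a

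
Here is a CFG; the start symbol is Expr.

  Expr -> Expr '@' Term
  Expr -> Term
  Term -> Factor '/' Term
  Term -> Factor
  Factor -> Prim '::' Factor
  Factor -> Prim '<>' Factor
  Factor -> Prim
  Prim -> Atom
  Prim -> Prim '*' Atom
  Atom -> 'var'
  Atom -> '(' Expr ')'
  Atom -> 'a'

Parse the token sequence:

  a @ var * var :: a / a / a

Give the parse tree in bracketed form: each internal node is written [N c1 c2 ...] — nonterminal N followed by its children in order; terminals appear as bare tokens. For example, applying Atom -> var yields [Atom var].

Expr
Expr @ Term
Term @ Term
Factor @ Term
Prim @ Term
Atom @ Term
a @ Term
a @ Factor / Term
a @ Prim :: Factor / Term
a @ Prim * Atom :: Factor / Term
a @ Atom * Atom :: Factor / Term
a @ var * Atom :: Factor / Term
a @ var * var :: Factor / Term
a @ var * var :: Prim / Term
a @ var * var :: Atom / Term
a @ var * var :: a / Term
a @ var * var :: a / Factor / Term
a @ var * var :: a / Prim / Term
a @ var * var :: a / Atom / Term
a @ var * var :: a / a / Term
a @ var * var :: a / a / Factor
a @ var * var :: a / a / Prim
a @ var * var :: a / a / Atom
a @ var * var :: a / a / a

[Expr [Expr [Term [Factor [Prim [Atom a]]]]] @ [Term [Factor [Prim [Prim [Atom var]] * [Atom var]] :: [Factor [Prim [Atom a]]]] / [Term [Factor [Prim [Atom a]]] / [Term [Factor [Prim [Atom a]]]]]]]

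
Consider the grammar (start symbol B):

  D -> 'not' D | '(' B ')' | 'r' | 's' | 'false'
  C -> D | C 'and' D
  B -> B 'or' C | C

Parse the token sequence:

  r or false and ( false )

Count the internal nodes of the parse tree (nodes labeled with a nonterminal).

11

[B [B [C [D r]]] or [C [C [D false]] and [D ( [B [C [D false]]] )]]]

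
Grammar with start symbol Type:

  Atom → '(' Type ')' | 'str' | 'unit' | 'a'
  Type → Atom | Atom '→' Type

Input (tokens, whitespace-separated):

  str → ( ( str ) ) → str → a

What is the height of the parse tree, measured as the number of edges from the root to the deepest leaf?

7

[Type [Atom str] → [Type [Atom ( [Type [Atom ( [Type [Atom str]] )]] )] → [Type [Atom str] → [Type [Atom a]]]]]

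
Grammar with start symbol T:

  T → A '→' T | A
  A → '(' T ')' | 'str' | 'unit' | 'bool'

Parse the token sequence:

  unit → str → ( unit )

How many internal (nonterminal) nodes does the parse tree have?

[T [A unit] → [T [A str] → [T [A ( [T [A unit]] )]]]]

8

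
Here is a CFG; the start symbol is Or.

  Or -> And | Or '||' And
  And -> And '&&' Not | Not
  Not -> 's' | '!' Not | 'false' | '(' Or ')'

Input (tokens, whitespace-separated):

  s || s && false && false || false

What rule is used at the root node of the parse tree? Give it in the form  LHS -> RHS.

[Or [Or [Or [And [Not s]]] || [And [And [And [Not s]] && [Not false]] && [Not false]]] || [And [Not false]]]

Or -> Or '||' And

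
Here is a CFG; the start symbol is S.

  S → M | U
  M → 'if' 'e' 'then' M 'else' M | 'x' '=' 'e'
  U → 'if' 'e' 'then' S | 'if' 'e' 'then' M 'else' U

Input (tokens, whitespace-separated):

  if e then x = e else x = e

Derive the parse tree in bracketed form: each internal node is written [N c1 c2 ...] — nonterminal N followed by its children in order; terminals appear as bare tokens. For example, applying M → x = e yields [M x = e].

S
M
if e then M else M
if e then x = e else M
if e then x = e else x = e

[S [M if e then [M x = e] else [M x = e]]]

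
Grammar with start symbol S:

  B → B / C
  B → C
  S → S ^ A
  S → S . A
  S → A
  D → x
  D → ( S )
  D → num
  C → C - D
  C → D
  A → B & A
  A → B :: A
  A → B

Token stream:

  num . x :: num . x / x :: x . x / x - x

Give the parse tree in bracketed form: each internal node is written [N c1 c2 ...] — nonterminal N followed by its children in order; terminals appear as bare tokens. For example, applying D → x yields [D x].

[S [S [S [S [A [B [C [D num]]]]] . [A [B [C [D x]]] :: [A [B [C [D num]]]]]] . [A [B [B [C [D x]]] / [C [D x]]] :: [A [B [C [D x]]]]]] . [A [B [B [C [D x]]] / [C [C [D x]] - [D x]]]]]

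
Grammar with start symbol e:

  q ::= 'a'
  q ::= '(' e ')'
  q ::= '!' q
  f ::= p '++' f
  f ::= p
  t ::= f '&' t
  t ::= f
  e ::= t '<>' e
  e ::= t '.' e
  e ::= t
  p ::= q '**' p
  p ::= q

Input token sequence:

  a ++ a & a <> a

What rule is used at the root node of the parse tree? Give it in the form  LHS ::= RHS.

[e [t [f [p [q a]] ++ [f [p [q a]]]] & [t [f [p [q a]]]]] <> [e [t [f [p [q a]]]]]]

e ::= t '<>' e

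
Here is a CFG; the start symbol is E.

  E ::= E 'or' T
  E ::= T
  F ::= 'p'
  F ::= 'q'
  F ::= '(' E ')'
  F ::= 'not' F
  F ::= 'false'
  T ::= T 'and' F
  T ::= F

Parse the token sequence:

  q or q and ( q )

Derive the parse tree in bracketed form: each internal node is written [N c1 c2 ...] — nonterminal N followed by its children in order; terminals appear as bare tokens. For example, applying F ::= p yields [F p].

[E [E [T [F q]]] or [T [T [F q]] and [F ( [E [T [F q]]] )]]]

E
E or T
T or T
F or T
q or T
q or T and F
q or F and F
q or q and F
q or q and ( E )
q or q and ( T )
q or q and ( F )
q or q and ( q )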